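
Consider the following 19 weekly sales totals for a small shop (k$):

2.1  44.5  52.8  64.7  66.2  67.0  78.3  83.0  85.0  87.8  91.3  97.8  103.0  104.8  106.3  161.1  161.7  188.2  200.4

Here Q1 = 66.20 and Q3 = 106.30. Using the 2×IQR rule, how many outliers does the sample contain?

IQR = 40.10; fences at 66.20 − 80.20 = -14.00 and 106.30 + 80.20 = 186.50.
Outside the cutoffs: 188.2, 200.4.

2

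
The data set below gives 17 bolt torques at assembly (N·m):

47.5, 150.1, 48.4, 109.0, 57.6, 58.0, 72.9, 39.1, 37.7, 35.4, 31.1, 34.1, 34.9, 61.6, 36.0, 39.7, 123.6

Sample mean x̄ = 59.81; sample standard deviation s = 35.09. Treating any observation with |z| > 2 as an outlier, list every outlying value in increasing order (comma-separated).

Cutoffs at x̄ ± 2s: 59.81 ± 2·35.09 = [-10.37, 129.99].
150.1: z = 2.57, |z| > 2 → outlier.
Every other value lies within [-10.37, 129.99].

150.1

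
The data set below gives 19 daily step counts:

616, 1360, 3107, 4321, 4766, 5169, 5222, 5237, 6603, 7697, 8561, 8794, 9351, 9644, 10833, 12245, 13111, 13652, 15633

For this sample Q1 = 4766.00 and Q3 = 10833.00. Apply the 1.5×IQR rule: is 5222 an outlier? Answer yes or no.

no

IQR = Q3 − Q1 = 10833.00 − 4766.00 = 6067.00.
Lower fence = Q1 − 1.5·IQR = 4766.00 − 9100.50 = -4334.50.
Upper fence = Q3 + 1.5·IQR = 10833.00 + 9100.50 = 19933.50.
5222 lies within [-4334.50, 19933.50].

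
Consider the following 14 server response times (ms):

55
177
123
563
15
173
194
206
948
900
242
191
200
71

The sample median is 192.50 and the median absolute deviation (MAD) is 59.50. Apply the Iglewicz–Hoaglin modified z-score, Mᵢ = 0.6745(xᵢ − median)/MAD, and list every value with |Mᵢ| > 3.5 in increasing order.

563, 900, 948

|Mᵢ| > 3.5 ⇔ |xᵢ − 192.50| > 3.5·59.50/0.6745 = 308.75.
So outliers lie outside [-116.25, 501.25].
563: M = 4.20 → outlier.
900: M = 8.02 → outlier.
948: M = 8.56 → outlier.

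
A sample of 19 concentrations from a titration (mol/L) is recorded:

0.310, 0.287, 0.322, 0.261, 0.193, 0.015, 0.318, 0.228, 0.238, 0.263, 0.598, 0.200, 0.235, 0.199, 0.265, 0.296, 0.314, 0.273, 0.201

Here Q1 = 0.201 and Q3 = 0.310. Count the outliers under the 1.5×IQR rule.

IQR = 0.109; fences at 0.201 − 0.1635 = 0.0375 and 0.310 + 0.1635 = 0.4735.
Outside the cutoffs: 0.015, 0.598.

2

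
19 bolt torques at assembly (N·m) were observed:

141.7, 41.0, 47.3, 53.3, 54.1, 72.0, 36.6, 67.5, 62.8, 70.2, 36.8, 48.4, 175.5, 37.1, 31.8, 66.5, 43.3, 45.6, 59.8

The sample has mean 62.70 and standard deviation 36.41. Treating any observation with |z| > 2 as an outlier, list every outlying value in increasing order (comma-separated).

141.7, 175.5

Cutoffs at x̄ ± 2s: 62.70 ± 2·36.41 = [-10.12, 135.52].
141.7: z = 2.17, |z| > 2 → outlier.
175.5: z = 3.10, |z| > 2 → outlier.
Every other value lies within [-10.12, 135.52].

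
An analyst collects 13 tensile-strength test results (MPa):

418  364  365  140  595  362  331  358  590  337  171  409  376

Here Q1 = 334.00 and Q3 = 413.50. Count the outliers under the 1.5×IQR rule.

IQR = 79.50; fences at 334.00 − 119.25 = 214.75 and 413.50 + 119.25 = 532.75.
Outside the cutoffs: 140, 171, 590, 595.

4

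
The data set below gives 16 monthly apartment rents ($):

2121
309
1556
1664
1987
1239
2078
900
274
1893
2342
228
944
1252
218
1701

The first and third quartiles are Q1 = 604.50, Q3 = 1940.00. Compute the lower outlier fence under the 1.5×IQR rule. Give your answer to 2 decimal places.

-1398.75

IQR = Q3 − Q1 = 1940.00 − 604.50 = 1335.50.
Lower fence = Q1 − 1.5·IQR = 604.50 − 2003.25 = -1398.75.
Upper fence = Q3 + 1.5·IQR = 1940.00 + 2003.25 = 3943.25.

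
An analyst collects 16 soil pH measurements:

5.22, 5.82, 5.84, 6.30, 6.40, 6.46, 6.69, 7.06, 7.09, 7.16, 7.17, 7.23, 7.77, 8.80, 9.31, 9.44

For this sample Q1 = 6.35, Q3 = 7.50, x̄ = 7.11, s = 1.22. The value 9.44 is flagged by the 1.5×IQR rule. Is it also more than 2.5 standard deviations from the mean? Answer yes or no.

no

z = (9.44 − 7.11) / 1.22 = 1.91.
|z| = 1.91 ≤ 2.5.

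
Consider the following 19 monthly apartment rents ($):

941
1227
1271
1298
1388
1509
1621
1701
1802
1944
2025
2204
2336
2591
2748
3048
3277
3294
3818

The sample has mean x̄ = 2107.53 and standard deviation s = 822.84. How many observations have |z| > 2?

Cutoffs: x̄ ± 2s = [461.85, 3753.21].
Outside the cutoffs: 3818.

1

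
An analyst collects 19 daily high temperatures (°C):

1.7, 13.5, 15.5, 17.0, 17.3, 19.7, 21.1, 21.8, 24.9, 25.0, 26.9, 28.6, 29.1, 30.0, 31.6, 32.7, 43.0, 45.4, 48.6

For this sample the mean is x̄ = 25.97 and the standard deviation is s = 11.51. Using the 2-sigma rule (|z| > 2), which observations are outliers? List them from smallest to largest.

1.7

Cutoffs at x̄ ± 2s: 25.97 ± 2·11.51 = [2.95, 48.99].
1.7: z = -2.11, |z| > 2 → outlier.
Every other value lies within [2.95, 48.99].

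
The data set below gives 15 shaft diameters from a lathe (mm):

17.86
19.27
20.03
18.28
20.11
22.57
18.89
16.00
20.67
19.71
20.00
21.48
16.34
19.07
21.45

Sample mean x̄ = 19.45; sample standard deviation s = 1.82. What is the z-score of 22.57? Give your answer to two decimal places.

z = (22.57 − 19.45) / 1.82 = 1.71.

1.71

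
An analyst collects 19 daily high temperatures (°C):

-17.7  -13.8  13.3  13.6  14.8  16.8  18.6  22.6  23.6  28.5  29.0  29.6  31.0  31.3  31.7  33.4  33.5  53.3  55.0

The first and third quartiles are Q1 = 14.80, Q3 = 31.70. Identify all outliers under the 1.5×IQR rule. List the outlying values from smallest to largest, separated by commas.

IQR = Q3 − Q1 = 31.70 − 14.80 = 16.90.
Lower fence = Q1 − 1.5·IQR = 14.80 − 25.35 = -10.55.
Upper fence = Q3 + 1.5·IQR = 31.70 + 25.35 = 57.05.
-17.7 < -10.55 → outlier.
-13.8 < -10.55 → outlier.
All remaining values lie within [-10.55, 57.05].

-17.7, -13.8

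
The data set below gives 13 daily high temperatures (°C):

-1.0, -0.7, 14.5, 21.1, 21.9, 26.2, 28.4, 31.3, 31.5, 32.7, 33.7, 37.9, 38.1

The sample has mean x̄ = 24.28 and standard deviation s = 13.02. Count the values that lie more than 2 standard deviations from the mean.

0

Cutoffs: x̄ ± 2s = [-1.76, 50.32].
Every value lies within the cutoffs.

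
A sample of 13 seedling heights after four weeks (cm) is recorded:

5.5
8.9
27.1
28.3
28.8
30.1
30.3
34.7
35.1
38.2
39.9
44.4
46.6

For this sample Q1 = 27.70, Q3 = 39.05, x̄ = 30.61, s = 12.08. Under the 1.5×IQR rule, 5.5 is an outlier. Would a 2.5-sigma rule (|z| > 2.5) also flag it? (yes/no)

no

z = (5.5 − 30.61) / 12.08 = -2.08.
|z| = 2.08 ≤ 2.5.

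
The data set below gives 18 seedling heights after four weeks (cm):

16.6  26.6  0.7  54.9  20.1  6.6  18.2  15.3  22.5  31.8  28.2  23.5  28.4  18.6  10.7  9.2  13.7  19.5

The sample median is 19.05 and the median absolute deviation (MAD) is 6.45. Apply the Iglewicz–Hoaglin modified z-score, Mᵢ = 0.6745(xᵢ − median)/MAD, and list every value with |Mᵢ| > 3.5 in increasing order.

|Mᵢ| > 3.5 ⇔ |xᵢ − 19.05| > 3.5·6.45/0.6745 = 33.47.
So outliers lie outside [-14.42, 52.52].
54.9: M = 3.75 → outlier.

54.9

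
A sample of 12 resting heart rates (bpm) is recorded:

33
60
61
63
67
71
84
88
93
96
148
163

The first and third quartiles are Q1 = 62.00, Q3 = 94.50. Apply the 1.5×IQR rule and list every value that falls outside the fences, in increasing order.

148, 163

IQR = Q3 − Q1 = 94.50 − 62.00 = 32.50.
Lower fence = Q1 − 1.5·IQR = 62.00 − 48.75 = 13.25.
Upper fence = Q3 + 1.5·IQR = 94.50 + 48.75 = 143.25.
148 > 143.25 → outlier.
163 > 143.25 → outlier.
All remaining values lie within [13.25, 143.25].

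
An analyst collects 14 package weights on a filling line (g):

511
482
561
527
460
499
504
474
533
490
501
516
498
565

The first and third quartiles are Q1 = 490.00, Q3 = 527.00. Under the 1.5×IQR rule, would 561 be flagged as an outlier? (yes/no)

IQR = Q3 − Q1 = 527.00 − 490.00 = 37.00.
Lower fence = Q1 − 1.5·IQR = 490.00 − 55.50 = 434.50.
Upper fence = Q3 + 1.5·IQR = 527.00 + 55.50 = 582.50.
561 lies within [434.50, 582.50].

no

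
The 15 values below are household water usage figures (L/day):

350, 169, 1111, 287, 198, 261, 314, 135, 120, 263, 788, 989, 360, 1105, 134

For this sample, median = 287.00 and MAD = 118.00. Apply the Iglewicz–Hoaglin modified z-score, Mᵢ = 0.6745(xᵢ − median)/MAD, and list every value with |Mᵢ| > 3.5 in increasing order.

|Mᵢ| > 3.5 ⇔ |xᵢ − 287.00| > 3.5·118.00/0.6745 = 612.31.
So outliers lie outside [-325.31, 899.31].
989: M = 4.01 → outlier.
1105: M = 4.68 → outlier.
1111: M = 4.71 → outlier.

989, 1105, 1111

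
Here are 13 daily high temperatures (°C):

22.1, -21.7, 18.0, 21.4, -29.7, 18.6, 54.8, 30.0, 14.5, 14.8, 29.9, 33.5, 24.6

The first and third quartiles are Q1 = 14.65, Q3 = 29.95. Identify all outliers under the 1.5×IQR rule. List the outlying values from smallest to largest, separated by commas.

-29.7, -21.7, 54.8

IQR = Q3 − Q1 = 29.95 − 14.65 = 15.30.
Lower fence = Q1 − 1.5·IQR = 14.65 − 22.95 = -8.30.
Upper fence = Q3 + 1.5·IQR = 29.95 + 22.95 = 52.90.
-29.7 < -8.30 → outlier.
-21.7 < -8.30 → outlier.
54.8 > 52.90 → outlier.
All remaining values lie within [-8.30, 52.90].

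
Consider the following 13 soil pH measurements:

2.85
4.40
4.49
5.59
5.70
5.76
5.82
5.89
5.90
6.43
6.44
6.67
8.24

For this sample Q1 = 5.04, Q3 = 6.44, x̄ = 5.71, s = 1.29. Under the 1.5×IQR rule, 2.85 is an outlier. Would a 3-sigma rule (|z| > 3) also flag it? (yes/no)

no

z = (2.85 − 5.71) / 1.29 = -2.22.
|z| = 2.22 ≤ 3.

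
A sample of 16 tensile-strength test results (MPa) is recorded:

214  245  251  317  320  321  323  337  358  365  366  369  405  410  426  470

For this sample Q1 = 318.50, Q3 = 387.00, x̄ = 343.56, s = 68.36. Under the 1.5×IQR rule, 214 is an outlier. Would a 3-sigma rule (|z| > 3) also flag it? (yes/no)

no

z = (214 − 343.56) / 68.36 = -1.90.
|z| = 1.90 ≤ 3.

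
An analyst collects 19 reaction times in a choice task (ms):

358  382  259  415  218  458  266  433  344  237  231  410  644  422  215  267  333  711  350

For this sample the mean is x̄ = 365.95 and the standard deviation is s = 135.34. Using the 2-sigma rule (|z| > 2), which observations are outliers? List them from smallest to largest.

644, 711

Cutoffs at x̄ ± 2s: 365.95 ± 2·135.34 = [95.27, 636.63].
644: z = 2.05, |z| > 2 → outlier.
711: z = 2.55, |z| > 2 → outlier.
Every other value lies within [95.27, 636.63].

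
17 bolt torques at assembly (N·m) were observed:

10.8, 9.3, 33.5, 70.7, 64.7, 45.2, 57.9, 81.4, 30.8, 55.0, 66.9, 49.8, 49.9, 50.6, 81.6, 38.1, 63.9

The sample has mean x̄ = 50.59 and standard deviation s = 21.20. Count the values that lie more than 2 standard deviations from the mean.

Cutoffs: x̄ ± 2s = [8.19, 92.99].
Every value lies within the cutoffs.

0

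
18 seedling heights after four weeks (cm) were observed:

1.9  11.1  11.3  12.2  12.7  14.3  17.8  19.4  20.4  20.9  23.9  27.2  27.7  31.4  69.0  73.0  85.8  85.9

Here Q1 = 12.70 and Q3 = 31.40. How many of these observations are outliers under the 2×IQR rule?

4

IQR = 18.70; fences at 12.70 − 37.40 = -24.70 and 31.40 + 37.40 = 68.80.
Outside the cutoffs: 69.0, 73.0, 85.8, 85.9.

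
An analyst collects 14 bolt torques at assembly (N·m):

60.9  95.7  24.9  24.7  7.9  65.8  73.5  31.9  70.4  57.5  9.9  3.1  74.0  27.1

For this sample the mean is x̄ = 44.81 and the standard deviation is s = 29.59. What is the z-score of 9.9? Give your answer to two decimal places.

-1.18

z = (9.9 − 44.81) / 29.59 = -1.18.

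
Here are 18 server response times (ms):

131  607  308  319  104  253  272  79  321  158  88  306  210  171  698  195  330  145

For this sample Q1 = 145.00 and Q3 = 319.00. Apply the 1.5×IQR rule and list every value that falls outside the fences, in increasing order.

607, 698

IQR = Q3 − Q1 = 319.00 − 145.00 = 174.00.
Lower fence = Q1 − 1.5·IQR = 145.00 − 261.00 = -116.00.
Upper fence = Q3 + 1.5·IQR = 319.00 + 261.00 = 580.00.
607 > 580.00 → outlier.
698 > 580.00 → outlier.
All remaining values lie within [-116.00, 580.00].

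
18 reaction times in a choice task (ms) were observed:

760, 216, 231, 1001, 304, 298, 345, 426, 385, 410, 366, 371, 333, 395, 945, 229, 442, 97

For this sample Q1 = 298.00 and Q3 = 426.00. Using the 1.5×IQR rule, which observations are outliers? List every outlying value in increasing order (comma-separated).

97, 760, 945, 1001

IQR = Q3 − Q1 = 426.00 − 298.00 = 128.00.
Lower fence = Q1 − 1.5·IQR = 298.00 − 192.00 = 106.00.
Upper fence = Q3 + 1.5·IQR = 426.00 + 192.00 = 618.00.
97 < 106.00 → outlier.
760 > 618.00 → outlier.
945 > 618.00 → outlier.
1001 > 618.00 → outlier.
All remaining values lie within [106.00, 618.00].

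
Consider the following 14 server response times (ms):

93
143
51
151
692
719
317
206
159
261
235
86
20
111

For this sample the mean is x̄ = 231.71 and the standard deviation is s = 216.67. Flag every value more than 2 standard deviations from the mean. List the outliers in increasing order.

Cutoffs at x̄ ± 2s: 231.71 ± 2·216.67 = [-201.63, 665.05].
692: z = 2.12, |z| > 2 → outlier.
719: z = 2.25, |z| > 2 → outlier.
Every other value lies within [-201.63, 665.05].

692, 719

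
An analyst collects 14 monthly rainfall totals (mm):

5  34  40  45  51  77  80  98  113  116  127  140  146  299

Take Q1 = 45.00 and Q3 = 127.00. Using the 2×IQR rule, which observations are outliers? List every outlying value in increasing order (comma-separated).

IQR = Q3 − Q1 = 127.00 − 45.00 = 82.00.
Lower fence = Q1 − 2·IQR = 45.00 − 164.00 = -119.00.
Upper fence = Q3 + 2·IQR = 127.00 + 164.00 = 291.00.
299 > 291.00 → outlier.
All remaining values lie within [-119.00, 291.00].

299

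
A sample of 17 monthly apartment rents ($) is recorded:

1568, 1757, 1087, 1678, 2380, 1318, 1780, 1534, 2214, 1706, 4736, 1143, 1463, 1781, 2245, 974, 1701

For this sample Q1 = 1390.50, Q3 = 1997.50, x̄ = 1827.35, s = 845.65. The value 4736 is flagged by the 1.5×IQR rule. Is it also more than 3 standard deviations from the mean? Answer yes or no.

z = (4736 − 1827.35) / 845.65 = 3.44.
|z| = 3.44 > 3.

yes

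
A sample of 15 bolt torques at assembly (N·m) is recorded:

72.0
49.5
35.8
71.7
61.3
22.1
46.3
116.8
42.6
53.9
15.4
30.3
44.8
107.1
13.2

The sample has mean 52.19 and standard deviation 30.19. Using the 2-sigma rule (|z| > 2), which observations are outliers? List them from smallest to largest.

Cutoffs at x̄ ± 2s: 52.19 ± 2·30.19 = [-8.19, 112.57].
116.8: z = 2.14, |z| > 2 → outlier.
Every other value lies within [-8.19, 112.57].

116.8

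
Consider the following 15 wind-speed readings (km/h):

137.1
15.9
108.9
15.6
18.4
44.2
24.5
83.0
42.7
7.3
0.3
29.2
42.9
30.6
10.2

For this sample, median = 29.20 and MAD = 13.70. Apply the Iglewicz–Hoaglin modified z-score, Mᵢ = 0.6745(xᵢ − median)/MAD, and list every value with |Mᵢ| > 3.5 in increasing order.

|Mᵢ| > 3.5 ⇔ |xᵢ − 29.20| > 3.5·13.70/0.6745 = 71.09.
So outliers lie outside [-41.89, 100.29].
108.9: M = 3.92 → outlier.
137.1: M = 5.31 → outlier.

108.9, 137.1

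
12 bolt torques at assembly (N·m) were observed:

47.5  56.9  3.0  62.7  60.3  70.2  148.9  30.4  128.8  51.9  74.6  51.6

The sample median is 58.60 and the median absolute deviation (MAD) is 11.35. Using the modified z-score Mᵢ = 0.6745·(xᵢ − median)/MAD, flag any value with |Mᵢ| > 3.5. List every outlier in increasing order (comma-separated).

128.8, 148.9

|Mᵢ| > 3.5 ⇔ |xᵢ − 58.60| > 3.5·11.35/0.6745 = 58.90.
So outliers lie outside [-0.30, 117.50].
128.8: M = 4.17 → outlier.
148.9: M = 5.37 → outlier.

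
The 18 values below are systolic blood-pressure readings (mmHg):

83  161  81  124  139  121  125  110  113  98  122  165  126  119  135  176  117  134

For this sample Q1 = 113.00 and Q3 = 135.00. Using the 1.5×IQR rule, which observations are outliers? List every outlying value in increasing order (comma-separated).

IQR = Q3 − Q1 = 135.00 − 113.00 = 22.00.
Lower fence = Q1 − 1.5·IQR = 113.00 − 33.00 = 80.00.
Upper fence = Q3 + 1.5·IQR = 135.00 + 33.00 = 168.00.
176 > 168.00 → outlier.
All remaining values lie within [80.00, 168.00].

176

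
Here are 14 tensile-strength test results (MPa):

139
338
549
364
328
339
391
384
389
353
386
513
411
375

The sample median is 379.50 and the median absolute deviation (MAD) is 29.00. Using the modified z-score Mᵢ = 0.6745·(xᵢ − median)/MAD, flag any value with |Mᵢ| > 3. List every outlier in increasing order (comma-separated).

139, 513, 549

|Mᵢ| > 3 ⇔ |xᵢ − 379.50| > 3·29.00/0.6745 = 128.98.
So outliers lie outside [250.52, 508.48].
139: M = -5.59 → outlier.
513: M = 3.11 → outlier.
549: M = 3.94 → outlier.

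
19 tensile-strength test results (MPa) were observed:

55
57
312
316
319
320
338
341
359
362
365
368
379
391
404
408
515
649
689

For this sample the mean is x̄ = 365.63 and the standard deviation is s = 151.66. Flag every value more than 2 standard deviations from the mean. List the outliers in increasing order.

55, 57, 689

Cutoffs at x̄ ± 2s: 365.63 ± 2·151.66 = [62.31, 668.95].
55: z = -2.05, |z| > 2 → outlier.
57: z = -2.04, |z| > 2 → outlier.
689: z = 2.13, |z| > 2 → outlier.
Every other value lies within [62.31, 668.95].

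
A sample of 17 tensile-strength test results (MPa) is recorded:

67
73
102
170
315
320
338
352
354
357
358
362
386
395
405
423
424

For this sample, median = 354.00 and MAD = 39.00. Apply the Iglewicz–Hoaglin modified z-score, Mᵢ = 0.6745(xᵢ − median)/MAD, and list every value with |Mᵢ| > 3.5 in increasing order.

|Mᵢ| > 3.5 ⇔ |xᵢ − 354.00| > 3.5·39.00/0.6745 = 202.37.
So outliers lie outside [151.63, 556.37].
67: M = -4.96 → outlier.
73: M = -4.86 → outlier.
102: M = -4.36 → outlier.

67, 73, 102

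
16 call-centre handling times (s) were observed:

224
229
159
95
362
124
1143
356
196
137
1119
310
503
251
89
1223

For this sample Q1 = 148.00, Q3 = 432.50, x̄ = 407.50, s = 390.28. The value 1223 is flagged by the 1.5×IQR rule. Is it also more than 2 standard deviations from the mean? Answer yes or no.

yes

z = (1223 − 407.50) / 390.28 = 2.09.
|z| = 2.09 > 2.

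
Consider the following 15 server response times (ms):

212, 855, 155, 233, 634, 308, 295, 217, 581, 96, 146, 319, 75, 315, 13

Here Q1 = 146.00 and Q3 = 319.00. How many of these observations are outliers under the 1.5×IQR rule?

IQR = 173.00; fences at 146.00 − 259.50 = -113.50 and 319.00 + 259.50 = 578.50.
Outside the cutoffs: 581, 634, 855.

3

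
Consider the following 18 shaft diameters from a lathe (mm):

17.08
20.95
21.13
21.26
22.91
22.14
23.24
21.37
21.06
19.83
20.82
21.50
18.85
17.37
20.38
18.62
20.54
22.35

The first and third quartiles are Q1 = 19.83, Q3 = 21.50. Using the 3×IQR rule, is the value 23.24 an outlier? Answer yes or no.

no

IQR = Q3 − Q1 = 21.50 − 19.83 = 1.67.
Lower fence = Q1 − 3·IQR = 19.83 − 5.01 = 14.82.
Upper fence = Q3 + 3·IQR = 21.50 + 5.01 = 26.51.
23.24 lies within [14.82, 26.51].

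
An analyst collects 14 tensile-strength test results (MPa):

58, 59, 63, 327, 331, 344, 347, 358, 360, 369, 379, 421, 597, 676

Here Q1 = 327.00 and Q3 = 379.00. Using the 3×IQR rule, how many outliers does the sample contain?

IQR = 52.00; fences at 327.00 − 156.00 = 171.00 and 379.00 + 156.00 = 535.00.
Outside the cutoffs: 58, 59, 63, 597, 676.

5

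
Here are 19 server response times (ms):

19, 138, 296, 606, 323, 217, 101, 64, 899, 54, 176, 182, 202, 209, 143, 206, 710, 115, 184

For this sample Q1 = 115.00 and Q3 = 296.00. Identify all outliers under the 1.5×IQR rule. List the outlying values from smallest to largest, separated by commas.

IQR = Q3 − Q1 = 296.00 − 115.00 = 181.00.
Lower fence = Q1 − 1.5·IQR = 115.00 − 271.50 = -156.50.
Upper fence = Q3 + 1.5·IQR = 296.00 + 271.50 = 567.50.
606 > 567.50 → outlier.
710 > 567.50 → outlier.
899 > 567.50 → outlier.
All remaining values lie within [-156.50, 567.50].

606, 710, 899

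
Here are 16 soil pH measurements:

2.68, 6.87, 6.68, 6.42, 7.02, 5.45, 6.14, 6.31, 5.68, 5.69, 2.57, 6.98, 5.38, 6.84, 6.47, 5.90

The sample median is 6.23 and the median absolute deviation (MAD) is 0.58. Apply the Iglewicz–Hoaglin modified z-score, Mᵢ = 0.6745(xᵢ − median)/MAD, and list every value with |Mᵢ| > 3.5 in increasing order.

2.57, 2.68

|Mᵢ| > 3.5 ⇔ |xᵢ − 6.23| > 3.5·0.58/0.6745 = 3.01.
So outliers lie outside [3.22, 9.24].
2.57: M = -4.26 → outlier.
2.68: M = -4.13 → outlier.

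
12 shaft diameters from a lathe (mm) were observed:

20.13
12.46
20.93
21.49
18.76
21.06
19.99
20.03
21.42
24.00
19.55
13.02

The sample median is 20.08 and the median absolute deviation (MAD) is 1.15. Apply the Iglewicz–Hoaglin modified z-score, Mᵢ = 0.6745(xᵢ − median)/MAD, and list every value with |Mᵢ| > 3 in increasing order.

|Mᵢ| > 3 ⇔ |xᵢ − 20.08| > 3·1.15/0.6745 = 5.11.
So outliers lie outside [14.97, 25.19].
12.46: M = -4.47 → outlier.
13.02: M = -4.14 → outlier.

12.46, 13.02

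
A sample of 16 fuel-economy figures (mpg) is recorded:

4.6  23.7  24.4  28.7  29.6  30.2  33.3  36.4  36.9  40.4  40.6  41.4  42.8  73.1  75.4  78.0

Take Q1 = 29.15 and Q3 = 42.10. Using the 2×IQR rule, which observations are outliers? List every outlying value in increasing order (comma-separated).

IQR = Q3 − Q1 = 42.10 − 29.15 = 12.95.
Lower fence = Q1 − 2·IQR = 29.15 − 25.90 = 3.25.
Upper fence = Q3 + 2·IQR = 42.10 + 25.90 = 68.00.
73.1 > 68.00 → outlier.
75.4 > 68.00 → outlier.
78.0 > 68.00 → outlier.
All remaining values lie within [3.25, 68.00].

73.1, 75.4, 78.0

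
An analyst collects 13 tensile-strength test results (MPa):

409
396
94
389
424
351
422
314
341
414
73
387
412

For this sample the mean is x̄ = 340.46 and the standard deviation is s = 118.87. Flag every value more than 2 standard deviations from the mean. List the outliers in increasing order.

Cutoffs at x̄ ± 2s: 340.46 ± 2·118.87 = [102.72, 578.20].
73: z = -2.25, |z| > 2 → outlier.
94: z = -2.07, |z| > 2 → outlier.
Every other value lies within [102.72, 578.20].

73, 94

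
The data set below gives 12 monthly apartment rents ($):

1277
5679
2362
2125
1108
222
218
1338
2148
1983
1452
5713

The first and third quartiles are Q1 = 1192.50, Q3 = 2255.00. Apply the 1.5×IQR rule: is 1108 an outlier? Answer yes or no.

no

IQR = Q3 − Q1 = 2255.00 − 1192.50 = 1062.50.
Lower fence = Q1 − 1.5·IQR = 1192.50 − 1593.75 = -401.25.
Upper fence = Q3 + 1.5·IQR = 2255.00 + 1593.75 = 3848.75.
1108 lies within [-401.25, 3848.75].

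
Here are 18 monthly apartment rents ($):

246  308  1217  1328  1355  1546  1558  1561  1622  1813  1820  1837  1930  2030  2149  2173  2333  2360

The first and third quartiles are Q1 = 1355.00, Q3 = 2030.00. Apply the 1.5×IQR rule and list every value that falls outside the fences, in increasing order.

IQR = Q3 − Q1 = 2030.00 − 1355.00 = 675.00.
Lower fence = Q1 − 1.5·IQR = 1355.00 − 1012.50 = 342.50.
Upper fence = Q3 + 1.5·IQR = 2030.00 + 1012.50 = 3042.50.
246 < 342.50 → outlier.
308 < 342.50 → outlier.
All remaining values lie within [342.50, 3042.50].

246, 308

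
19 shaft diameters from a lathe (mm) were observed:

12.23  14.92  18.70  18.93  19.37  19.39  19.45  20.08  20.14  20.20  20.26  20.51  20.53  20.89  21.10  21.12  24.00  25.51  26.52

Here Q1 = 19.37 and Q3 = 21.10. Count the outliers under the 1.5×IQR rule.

5

IQR = 1.73; fences at 19.37 − 2.595 = 16.775 and 21.10 + 2.595 = 23.695.
Outside the cutoffs: 12.23, 14.92, 24.00, 25.51, 26.52.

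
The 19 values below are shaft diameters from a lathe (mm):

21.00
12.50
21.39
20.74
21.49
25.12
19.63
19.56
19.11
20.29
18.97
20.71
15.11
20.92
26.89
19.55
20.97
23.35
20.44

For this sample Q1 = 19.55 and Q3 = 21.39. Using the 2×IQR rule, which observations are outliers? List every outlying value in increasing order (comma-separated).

IQR = Q3 − Q1 = 21.39 − 19.55 = 1.84.
Lower fence = Q1 − 2·IQR = 19.55 − 3.68 = 15.87.
Upper fence = Q3 + 2·IQR = 21.39 + 3.68 = 25.07.
12.50 < 15.87 → outlier.
15.11 < 15.87 → outlier.
25.12 > 25.07 → outlier.
26.89 > 25.07 → outlier.
All remaining values lie within [15.87, 25.07].

12.50, 15.11, 25.12, 26.89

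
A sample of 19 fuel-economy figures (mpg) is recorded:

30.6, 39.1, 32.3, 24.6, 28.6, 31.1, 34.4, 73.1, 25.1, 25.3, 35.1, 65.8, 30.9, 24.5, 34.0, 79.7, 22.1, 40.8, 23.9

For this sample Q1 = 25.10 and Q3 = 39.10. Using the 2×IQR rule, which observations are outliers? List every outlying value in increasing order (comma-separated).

73.1, 79.7

IQR = Q3 − Q1 = 39.10 − 25.10 = 14.00.
Lower fence = Q1 − 2·IQR = 25.10 − 28.00 = -2.90.
Upper fence = Q3 + 2·IQR = 39.10 + 28.00 = 67.10.
73.1 > 67.10 → outlier.
79.7 > 67.10 → outlier.
All remaining values lie within [-2.90, 67.10].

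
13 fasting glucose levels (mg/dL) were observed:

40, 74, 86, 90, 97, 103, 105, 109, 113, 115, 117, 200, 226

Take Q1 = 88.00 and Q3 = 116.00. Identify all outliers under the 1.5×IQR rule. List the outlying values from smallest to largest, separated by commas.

40, 200, 226

IQR = Q3 − Q1 = 116.00 − 88.00 = 28.00.
Lower fence = Q1 − 1.5·IQR = 88.00 − 42.00 = 46.00.
Upper fence = Q3 + 1.5·IQR = 116.00 + 42.00 = 158.00.
40 < 46.00 → outlier.
200 > 158.00 → outlier.
226 > 158.00 → outlier.
All remaining values lie within [46.00, 158.00].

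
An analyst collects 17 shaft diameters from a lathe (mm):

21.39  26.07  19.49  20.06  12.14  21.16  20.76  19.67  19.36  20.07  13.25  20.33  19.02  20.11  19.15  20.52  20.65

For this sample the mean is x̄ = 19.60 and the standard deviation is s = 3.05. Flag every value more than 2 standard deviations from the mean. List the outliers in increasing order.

12.14, 13.25, 26.07

Cutoffs at x̄ ± 2s: 19.60 ± 2·3.05 = [13.50, 25.70].
12.14: z = -2.45, |z| > 2 → outlier.
13.25: z = -2.08, |z| > 2 → outlier.
26.07: z = 2.12, |z| > 2 → outlier.
Every other value lies within [13.50, 25.70].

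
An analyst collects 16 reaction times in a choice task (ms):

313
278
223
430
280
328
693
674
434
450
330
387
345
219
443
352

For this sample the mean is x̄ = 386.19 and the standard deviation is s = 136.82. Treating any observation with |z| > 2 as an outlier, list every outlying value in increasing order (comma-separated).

674, 693

Cutoffs at x̄ ± 2s: 386.19 ± 2·136.82 = [112.55, 659.83].
674: z = 2.10, |z| > 2 → outlier.
693: z = 2.24, |z| > 2 → outlier.
Every other value lies within [112.55, 659.83].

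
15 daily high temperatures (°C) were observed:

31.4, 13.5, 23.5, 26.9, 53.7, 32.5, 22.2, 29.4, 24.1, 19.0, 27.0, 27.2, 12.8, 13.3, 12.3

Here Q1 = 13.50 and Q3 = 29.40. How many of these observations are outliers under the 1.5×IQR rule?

IQR = 15.90; fences at 13.50 − 23.85 = -10.35 and 29.40 + 23.85 = 53.25.
Outside the cutoffs: 53.7.

1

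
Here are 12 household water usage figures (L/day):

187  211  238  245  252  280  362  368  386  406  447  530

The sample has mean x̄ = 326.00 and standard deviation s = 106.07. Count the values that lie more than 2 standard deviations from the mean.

0

Cutoffs: x̄ ± 2s = [113.86, 538.14].
Every value lies within the cutoffs.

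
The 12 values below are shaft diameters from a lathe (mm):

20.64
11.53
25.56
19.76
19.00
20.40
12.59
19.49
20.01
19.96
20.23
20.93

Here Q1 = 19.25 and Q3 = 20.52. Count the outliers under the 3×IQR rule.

3

IQR = 1.27; fences at 19.25 − 3.81 = 15.44 and 20.52 + 3.81 = 24.33.
Outside the cutoffs: 11.53, 12.59, 25.56.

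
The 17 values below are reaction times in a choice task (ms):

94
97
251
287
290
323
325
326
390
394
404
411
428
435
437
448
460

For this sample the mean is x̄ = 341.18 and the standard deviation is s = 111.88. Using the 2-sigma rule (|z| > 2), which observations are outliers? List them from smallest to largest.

94, 97

Cutoffs at x̄ ± 2s: 341.18 ± 2·111.88 = [117.42, 564.94].
94: z = -2.21, |z| > 2 → outlier.
97: z = -2.18, |z| > 2 → outlier.
Every other value lies within [117.42, 564.94].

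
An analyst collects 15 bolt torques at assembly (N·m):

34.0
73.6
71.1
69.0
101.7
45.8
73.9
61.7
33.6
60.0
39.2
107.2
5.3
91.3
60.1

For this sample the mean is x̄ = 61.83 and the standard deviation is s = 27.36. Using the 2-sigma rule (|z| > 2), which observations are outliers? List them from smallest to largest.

Cutoffs at x̄ ± 2s: 61.83 ± 2·27.36 = [7.11, 116.55].
5.3: z = -2.07, |z| > 2 → outlier.
Every other value lies within [7.11, 116.55].

5.3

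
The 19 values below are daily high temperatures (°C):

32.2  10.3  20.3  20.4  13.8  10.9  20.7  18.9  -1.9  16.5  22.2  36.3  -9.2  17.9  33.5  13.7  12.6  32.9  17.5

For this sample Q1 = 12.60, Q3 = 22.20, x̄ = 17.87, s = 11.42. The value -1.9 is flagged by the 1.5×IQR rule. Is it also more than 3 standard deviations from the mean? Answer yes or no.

no

z = (-1.9 − 17.87) / 11.42 = -1.73.
|z| = 1.73 ≤ 3.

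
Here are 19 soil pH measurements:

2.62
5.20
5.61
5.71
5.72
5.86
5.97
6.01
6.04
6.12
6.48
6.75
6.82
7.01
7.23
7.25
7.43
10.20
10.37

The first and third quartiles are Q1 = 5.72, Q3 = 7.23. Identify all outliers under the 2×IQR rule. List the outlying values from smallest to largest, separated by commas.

2.62, 10.37

IQR = Q3 − Q1 = 7.23 − 5.72 = 1.51.
Lower fence = Q1 − 2·IQR = 5.72 − 3.02 = 2.70.
Upper fence = Q3 + 2·IQR = 7.23 + 3.02 = 10.25.
2.62 < 2.70 → outlier.
10.37 > 10.25 → outlier.
All remaining values lie within [2.70, 10.25].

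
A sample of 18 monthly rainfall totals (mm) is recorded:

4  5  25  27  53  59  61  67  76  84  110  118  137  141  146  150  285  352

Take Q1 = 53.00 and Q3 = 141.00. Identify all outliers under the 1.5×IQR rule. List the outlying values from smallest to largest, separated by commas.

285, 352

IQR = Q3 − Q1 = 141.00 − 53.00 = 88.00.
Lower fence = Q1 − 1.5·IQR = 53.00 − 132.00 = -79.00.
Upper fence = Q3 + 1.5·IQR = 141.00 + 132.00 = 273.00.
285 > 273.00 → outlier.
352 > 273.00 → outlier.
All remaining values lie within [-79.00, 273.00].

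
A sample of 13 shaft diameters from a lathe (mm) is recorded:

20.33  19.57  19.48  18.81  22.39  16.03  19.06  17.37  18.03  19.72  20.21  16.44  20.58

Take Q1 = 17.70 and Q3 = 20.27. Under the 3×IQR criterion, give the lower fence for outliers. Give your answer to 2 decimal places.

IQR = Q3 − Q1 = 20.27 − 17.70 = 2.57.
Lower fence = Q1 − 3·IQR = 17.70 − 7.71 = 9.99.
Upper fence = Q3 + 3·IQR = 20.27 + 7.71 = 27.98.

9.99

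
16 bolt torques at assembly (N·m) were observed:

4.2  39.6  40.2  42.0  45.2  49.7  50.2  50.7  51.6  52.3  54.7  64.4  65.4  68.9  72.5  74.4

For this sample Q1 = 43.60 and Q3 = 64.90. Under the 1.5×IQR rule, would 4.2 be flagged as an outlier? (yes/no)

IQR = Q3 − Q1 = 64.90 − 43.60 = 21.30.
Lower fence = Q1 − 1.5·IQR = 43.60 − 31.95 = 11.65.
Upper fence = Q3 + 1.5·IQR = 64.90 + 31.95 = 96.85.
4.2 lies below the lower fence.

yes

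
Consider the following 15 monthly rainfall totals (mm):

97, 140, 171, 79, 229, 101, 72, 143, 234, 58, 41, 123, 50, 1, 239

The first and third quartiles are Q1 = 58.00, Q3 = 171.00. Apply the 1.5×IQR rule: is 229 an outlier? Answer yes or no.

IQR = Q3 − Q1 = 171.00 − 58.00 = 113.00.
Lower fence = Q1 − 1.5·IQR = 58.00 − 169.50 = -111.50.
Upper fence = Q3 + 1.5·IQR = 171.00 + 169.50 = 340.50.
229 lies within [-111.50, 340.50].

no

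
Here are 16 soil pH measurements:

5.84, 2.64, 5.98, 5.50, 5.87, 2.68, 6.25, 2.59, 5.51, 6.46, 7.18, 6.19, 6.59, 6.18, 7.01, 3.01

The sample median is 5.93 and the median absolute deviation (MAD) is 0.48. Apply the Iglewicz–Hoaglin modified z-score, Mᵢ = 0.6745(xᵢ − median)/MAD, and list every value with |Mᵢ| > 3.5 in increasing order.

2.59, 2.64, 2.68, 3.01

|Mᵢ| > 3.5 ⇔ |xᵢ − 5.93| > 3.5·0.48/0.6745 = 2.49.
So outliers lie outside [3.44, 8.42].
2.59: M = -4.69 → outlier.
2.64: M = -4.62 → outlier.
2.68: M = -4.57 → outlier.
3.01: M = -4.10 → outlier.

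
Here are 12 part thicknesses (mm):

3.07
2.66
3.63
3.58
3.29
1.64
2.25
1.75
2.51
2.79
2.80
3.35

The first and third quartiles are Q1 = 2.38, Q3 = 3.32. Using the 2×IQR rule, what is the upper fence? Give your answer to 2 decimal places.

IQR = Q3 − Q1 = 3.32 − 2.38 = 0.94.
Lower fence = Q1 − 2·IQR = 2.38 − 1.88 = 0.50.
Upper fence = Q3 + 2·IQR = 3.32 + 1.88 = 5.20.

5.20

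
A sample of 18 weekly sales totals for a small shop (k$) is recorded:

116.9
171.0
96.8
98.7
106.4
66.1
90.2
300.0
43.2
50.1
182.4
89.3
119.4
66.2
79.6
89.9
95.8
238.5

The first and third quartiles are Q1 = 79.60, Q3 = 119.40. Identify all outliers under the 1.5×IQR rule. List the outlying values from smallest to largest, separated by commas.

182.4, 238.5, 300.0

IQR = Q3 − Q1 = 119.40 − 79.60 = 39.80.
Lower fence = Q1 − 1.5·IQR = 79.60 − 59.70 = 19.90.
Upper fence = Q3 + 1.5·IQR = 119.40 + 59.70 = 179.10.
182.4 > 179.10 → outlier.
238.5 > 179.10 → outlier.
300.0 > 179.10 → outlier.
All remaining values lie within [19.90, 179.10].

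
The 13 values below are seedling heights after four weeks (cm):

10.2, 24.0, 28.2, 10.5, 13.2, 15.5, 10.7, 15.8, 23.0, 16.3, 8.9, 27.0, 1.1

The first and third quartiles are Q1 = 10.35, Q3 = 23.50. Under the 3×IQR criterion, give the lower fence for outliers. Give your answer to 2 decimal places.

IQR = Q3 − Q1 = 23.50 − 10.35 = 13.15.
Lower fence = Q1 − 3·IQR = 10.35 − 39.45 = -29.10.
Upper fence = Q3 + 3·IQR = 23.50 + 39.45 = 62.95.

-29.10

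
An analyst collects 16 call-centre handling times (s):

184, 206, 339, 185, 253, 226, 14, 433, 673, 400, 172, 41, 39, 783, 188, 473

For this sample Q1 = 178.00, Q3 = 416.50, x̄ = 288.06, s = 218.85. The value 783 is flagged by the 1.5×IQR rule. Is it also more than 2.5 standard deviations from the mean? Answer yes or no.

z = (783 − 288.06) / 218.85 = 2.26.
|z| = 2.26 ≤ 2.5.

no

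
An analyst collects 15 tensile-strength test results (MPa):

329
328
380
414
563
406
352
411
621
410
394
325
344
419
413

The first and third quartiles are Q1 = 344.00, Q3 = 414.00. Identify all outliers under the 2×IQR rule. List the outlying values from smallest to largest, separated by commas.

IQR = Q3 − Q1 = 414.00 − 344.00 = 70.00.
Lower fence = Q1 − 2·IQR = 344.00 − 140.00 = 204.00.
Upper fence = Q3 + 2·IQR = 414.00 + 140.00 = 554.00.
563 > 554.00 → outlier.
621 > 554.00 → outlier.
All remaining values lie within [204.00, 554.00].

563, 621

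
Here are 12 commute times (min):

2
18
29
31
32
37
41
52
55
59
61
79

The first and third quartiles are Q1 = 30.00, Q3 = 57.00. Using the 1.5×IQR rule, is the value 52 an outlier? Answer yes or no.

IQR = Q3 − Q1 = 57.00 − 30.00 = 27.00.
Lower fence = Q1 − 1.5·IQR = 30.00 − 40.50 = -10.50.
Upper fence = Q3 + 1.5·IQR = 57.00 + 40.50 = 97.50.
52 lies within [-10.50, 97.50].

no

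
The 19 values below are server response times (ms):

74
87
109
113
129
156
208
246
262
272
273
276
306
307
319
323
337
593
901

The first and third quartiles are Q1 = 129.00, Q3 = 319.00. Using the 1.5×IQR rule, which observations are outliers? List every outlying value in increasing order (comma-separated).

IQR = Q3 − Q1 = 319.00 − 129.00 = 190.00.
Lower fence = Q1 − 1.5·IQR = 129.00 − 285.00 = -156.00.
Upper fence = Q3 + 1.5·IQR = 319.00 + 285.00 = 604.00.
901 > 604.00 → outlier.
All remaining values lie within [-156.00, 604.00].

901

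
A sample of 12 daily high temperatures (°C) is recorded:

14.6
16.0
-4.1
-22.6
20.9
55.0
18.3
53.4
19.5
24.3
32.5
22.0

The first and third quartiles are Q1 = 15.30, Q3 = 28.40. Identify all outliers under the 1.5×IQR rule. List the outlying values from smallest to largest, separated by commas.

-22.6, 53.4, 55.0

IQR = Q3 − Q1 = 28.40 − 15.30 = 13.10.
Lower fence = Q1 − 1.5·IQR = 15.30 − 19.65 = -4.35.
Upper fence = Q3 + 1.5·IQR = 28.40 + 19.65 = 48.05.
-22.6 < -4.35 → outlier.
53.4 > 48.05 → outlier.
55.0 > 48.05 → outlier.
All remaining values lie within [-4.35, 48.05].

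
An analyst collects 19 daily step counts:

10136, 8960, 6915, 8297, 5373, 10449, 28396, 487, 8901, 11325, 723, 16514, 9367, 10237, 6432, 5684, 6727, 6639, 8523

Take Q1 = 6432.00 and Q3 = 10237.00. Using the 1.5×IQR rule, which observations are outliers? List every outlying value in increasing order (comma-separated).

IQR = Q3 − Q1 = 10237.00 − 6432.00 = 3805.00.
Lower fence = Q1 − 1.5·IQR = 6432.00 − 5707.50 = 724.50.
Upper fence = Q3 + 1.5·IQR = 10237.00 + 5707.50 = 15944.50.
487 < 724.50 → outlier.
723 < 724.50 → outlier.
16514 > 15944.50 → outlier.
28396 > 15944.50 → outlier.
All remaining values lie within [724.50, 15944.50].

487, 723, 16514, 28396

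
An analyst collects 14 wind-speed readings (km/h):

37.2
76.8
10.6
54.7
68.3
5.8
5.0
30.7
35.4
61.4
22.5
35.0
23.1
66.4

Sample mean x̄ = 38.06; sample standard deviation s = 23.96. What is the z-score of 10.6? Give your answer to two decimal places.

z = (10.6 − 38.06) / 23.96 = -1.15.

-1.15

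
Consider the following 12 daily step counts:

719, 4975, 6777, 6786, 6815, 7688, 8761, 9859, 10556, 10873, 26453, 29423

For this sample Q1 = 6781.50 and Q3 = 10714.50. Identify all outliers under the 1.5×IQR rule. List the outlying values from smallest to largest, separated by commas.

IQR = Q3 − Q1 = 10714.50 − 6781.50 = 3933.00.
Lower fence = Q1 − 1.5·IQR = 6781.50 − 5899.50 = 882.00.
Upper fence = Q3 + 1.5·IQR = 10714.50 + 5899.50 = 16614.00.
719 < 882.00 → outlier.
26453 > 16614.00 → outlier.
29423 > 16614.00 → outlier.
All remaining values lie within [882.00, 16614.00].

719, 26453, 29423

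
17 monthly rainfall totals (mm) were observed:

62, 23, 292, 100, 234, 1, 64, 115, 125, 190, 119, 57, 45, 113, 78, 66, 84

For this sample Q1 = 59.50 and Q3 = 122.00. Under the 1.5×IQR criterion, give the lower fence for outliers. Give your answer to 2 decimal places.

-34.25

IQR = Q3 − Q1 = 122.00 − 59.50 = 62.50.
Lower fence = Q1 − 1.5·IQR = 59.50 − 93.75 = -34.25.
Upper fence = Q3 + 1.5·IQR = 122.00 + 93.75 = 215.75.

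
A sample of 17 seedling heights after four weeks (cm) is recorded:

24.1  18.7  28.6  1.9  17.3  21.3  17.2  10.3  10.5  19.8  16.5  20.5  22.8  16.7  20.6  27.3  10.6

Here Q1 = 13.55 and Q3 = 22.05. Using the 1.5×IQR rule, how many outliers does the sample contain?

0

IQR = 8.50; fences at 13.55 − 12.75 = 0.80 and 22.05 + 12.75 = 34.80.
Every value lies within the cutoffs.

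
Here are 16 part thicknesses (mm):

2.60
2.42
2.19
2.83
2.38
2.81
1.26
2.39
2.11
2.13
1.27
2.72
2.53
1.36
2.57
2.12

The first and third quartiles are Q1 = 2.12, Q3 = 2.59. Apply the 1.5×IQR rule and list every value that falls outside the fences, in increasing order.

1.26, 1.27, 1.36

IQR = Q3 − Q1 = 2.59 − 2.12 = 0.47.
Lower fence = Q1 − 1.5·IQR = 2.12 − 0.705 = 1.415.
Upper fence = Q3 + 1.5·IQR = 2.59 + 0.705 = 3.295.
1.26 < 1.415 → outlier.
1.27 < 1.415 → outlier.
1.36 < 1.415 → outlier.
All remaining values lie within [1.415, 3.295].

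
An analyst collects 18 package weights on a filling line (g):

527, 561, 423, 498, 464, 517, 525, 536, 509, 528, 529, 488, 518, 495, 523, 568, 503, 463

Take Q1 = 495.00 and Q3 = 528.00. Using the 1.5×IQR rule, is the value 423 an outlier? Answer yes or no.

yes

IQR = Q3 − Q1 = 528.00 − 495.00 = 33.00.
Lower fence = Q1 − 1.5·IQR = 495.00 − 49.50 = 445.50.
Upper fence = Q3 + 1.5·IQR = 528.00 + 49.50 = 577.50.
423 lies below the lower fence.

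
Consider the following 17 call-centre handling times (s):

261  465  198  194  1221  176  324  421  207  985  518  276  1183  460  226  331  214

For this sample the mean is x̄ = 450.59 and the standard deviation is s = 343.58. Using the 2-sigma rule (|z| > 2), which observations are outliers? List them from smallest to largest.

Cutoffs at x̄ ± 2s: 450.59 ± 2·343.58 = [-236.57, 1137.75].
1183: z = 2.13, |z| > 2 → outlier.
1221: z = 2.24, |z| > 2 → outlier.
Every other value lies within [-236.57, 1137.75].

1183, 1221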